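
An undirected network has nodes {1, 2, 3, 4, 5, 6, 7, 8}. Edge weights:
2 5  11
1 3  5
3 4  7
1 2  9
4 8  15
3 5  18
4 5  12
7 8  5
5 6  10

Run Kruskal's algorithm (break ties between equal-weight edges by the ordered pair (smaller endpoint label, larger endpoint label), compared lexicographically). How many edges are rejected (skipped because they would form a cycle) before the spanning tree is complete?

1

Kruskal's algorithm — process edges by increasing weight (ties by edge label):
1 3 (5): add — endpoints in different components.
7 8 (5): add — endpoints in different components.
3 4 (7): add — endpoints in different components.
1 2 (9): add — endpoints in different components.
5 6 (10): add — endpoints in different components.
2 5 (11): add — endpoints in different components.
4 5 (12): skip — 4 and 5 already connected.
4 8 (15): add — endpoints in different components.
Edges rejected before the tree was complete: 1.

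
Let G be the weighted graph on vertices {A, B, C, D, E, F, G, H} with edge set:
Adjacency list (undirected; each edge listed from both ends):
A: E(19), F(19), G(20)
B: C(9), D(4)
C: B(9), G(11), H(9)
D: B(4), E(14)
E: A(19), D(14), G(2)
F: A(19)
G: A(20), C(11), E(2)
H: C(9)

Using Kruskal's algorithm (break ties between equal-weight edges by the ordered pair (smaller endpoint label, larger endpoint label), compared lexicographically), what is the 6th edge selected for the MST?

Kruskal: consider edges lightest-first.
E—G (2): add — endpoints in different components.
B—D (4): add — endpoints in different components.
B—C (9): add — endpoints in different components.
C—H (9): add — endpoints in different components.
C—G (11): add — endpoints in different components.
D—E (14): skip — D and E already connected.
A—E (19): add — endpoints in different components.
A—F (19): add — endpoints in different components.
The 6th edge added is A—E.

A-E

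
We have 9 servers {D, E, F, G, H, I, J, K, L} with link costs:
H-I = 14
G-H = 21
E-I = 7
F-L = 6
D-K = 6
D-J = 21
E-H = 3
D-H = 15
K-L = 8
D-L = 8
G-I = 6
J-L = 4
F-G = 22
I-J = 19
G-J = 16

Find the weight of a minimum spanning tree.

Prim, starting at F.
Step 1: cheapest edge leaving the tree is F-L (6); add L.
Step 2: cheapest edge leaving the tree is J-L (4); add J.
Step 3: cheapest edge leaving the tree is D-L (8); add D.
Step 4: cheapest edge leaving the tree is D-K (6); add K.
Step 5: cheapest edge leaving the tree is D-H (15); add H.
Step 6: cheapest edge leaving the tree is E-H (3); add E.
Step 7: cheapest edge leaving the tree is E-I (7); add I.
Step 8: cheapest edge leaving the tree is G-I (6); add G.
MST edges: F-L, J-L, D-L, D-K, D-H, E-H, E-I, G-I; total weight 6+4+8+6+15+3+7+6 = 55.

55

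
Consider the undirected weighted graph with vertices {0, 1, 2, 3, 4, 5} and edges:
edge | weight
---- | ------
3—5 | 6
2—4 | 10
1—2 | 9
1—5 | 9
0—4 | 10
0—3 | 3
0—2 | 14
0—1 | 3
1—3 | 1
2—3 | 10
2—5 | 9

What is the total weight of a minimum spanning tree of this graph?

Prim, starting at 5.
Step 1: cheapest edge leaving the tree is 3—5 (6); add 3.
Step 2: cheapest edge leaving the tree is 1—3 (1); add 1.
Step 3: cheapest edge leaving the tree is 0—1 (3); add 0.
Step 4: cheapest edge leaving the tree is 1—2 (9); add 2.
Step 5: cheapest edge leaving the tree is 0—4 (10); add 4.
MST edges: 3—5, 1—3, 0—1, 1—2, 0—4; total weight 6+1+3+9+10 = 29.

29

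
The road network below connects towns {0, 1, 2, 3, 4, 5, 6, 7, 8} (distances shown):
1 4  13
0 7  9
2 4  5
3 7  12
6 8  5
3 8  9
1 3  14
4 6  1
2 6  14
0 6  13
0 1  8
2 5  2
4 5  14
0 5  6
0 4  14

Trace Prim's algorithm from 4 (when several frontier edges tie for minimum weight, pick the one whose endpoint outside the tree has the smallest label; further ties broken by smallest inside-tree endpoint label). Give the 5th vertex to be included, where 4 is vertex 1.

Grow the tree from 4 using Prim:
Step 1: cheapest edge leaving the tree is 4 6 (1); add 6.
Step 2: cheapest edge leaving the tree is 2 4 (5); add 2.
Step 3: cheapest edge leaving the tree is 2 5 (2); add 5.
Step 4: cheapest edge leaving the tree is 6 8 (5); add 8.
Step 5: cheapest edge leaving the tree is 0 5 (6); add 0.
Step 6: cheapest edge leaving the tree is 0 1 (8); add 1.
Step 7: cheapest edge leaving the tree is 3 8 (9); add 3.
Step 8: cheapest edge leaving the tree is 0 7 (9); add 7.
Vertex order: 4, 6, 2, 5, 8, 0, 1, 3, 7. The 5th vertex is 8.

8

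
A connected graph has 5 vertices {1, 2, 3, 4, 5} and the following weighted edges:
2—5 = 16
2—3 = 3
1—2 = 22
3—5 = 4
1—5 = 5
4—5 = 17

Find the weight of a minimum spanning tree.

Sort edges by weight, then run Kruskal:
2—3 (3): add. Components now {1} {2,3} {4} {5}
3—5 (4): add. Components now {1} {2,3,5} {4}
1—5 (5): add. Components now {1,2,3,5} {4}
2—5 (16): skip — 2 and 5 already connected.
4—5 (17): add. Components now {1,2,3,4,5}
MST edges: 2—3, 3—5, 1—5, 4—5; total weight 3+4+5+17 = 29.

29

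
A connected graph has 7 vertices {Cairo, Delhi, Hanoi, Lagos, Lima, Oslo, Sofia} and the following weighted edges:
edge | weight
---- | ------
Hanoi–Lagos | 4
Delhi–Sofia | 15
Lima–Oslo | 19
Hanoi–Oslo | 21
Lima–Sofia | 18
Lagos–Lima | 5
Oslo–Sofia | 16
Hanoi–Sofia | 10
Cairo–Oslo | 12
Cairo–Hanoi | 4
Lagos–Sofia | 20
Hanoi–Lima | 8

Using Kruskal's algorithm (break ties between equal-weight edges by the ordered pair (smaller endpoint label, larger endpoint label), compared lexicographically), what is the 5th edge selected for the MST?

Kruskal's algorithm — process edges by increasing weight (ties by edge label):
Cairo–Hanoi (4): add. Components now {Delhi} {Lagos} {Oslo} {Lima} {Cairo,Hanoi} {Sofia}
Hanoi–Lagos (4): add. Components now {Delhi} {Cairo,Hanoi,Lagos} {Oslo} {Lima} {Sofia}
Lagos–Lima (5): add. Components now {Delhi} {Cairo,Hanoi,Lagos,Lima} {Oslo} {Sofia}
Hanoi–Lima (8): skip — Lima and Hanoi already connected.
Hanoi–Sofia (10): add. Components now {Delhi} {Cairo,Hanoi,Lagos,Lima,Sofia} {Oslo}
Cairo–Oslo (12): add. Components now {Delhi} {Cairo,Hanoi,Lagos,Lima,Oslo,Sofia}
Delhi–Sofia (15): add. Components now {Cairo,Delhi,Hanoi,Lagos,Lima,Oslo,Sofia}
The 5th edge added is Cairo–Oslo.

Cairo-Oslo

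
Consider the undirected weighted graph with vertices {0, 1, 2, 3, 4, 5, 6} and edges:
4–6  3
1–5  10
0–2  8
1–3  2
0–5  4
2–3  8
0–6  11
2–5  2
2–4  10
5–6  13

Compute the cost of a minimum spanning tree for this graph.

Sort edges by weight, then run Kruskal:
1–3 (2): add — endpoints in different components.
2–5 (2): add — endpoints in different components.
4–6 (3): add — endpoints in different components.
0–5 (4): add — endpoints in different components.
0–2 (8): skip — 0 and 2 already connected.
2–3 (8): add — endpoints in different components.
1–5 (10): skip — 1 and 5 already connected.
2–4 (10): add — endpoints in different components.
MST edges: 1–3, 2–5, 4–6, 0–5, 2–3, 2–4; total weight 2+2+3+4+8+10 = 29.

29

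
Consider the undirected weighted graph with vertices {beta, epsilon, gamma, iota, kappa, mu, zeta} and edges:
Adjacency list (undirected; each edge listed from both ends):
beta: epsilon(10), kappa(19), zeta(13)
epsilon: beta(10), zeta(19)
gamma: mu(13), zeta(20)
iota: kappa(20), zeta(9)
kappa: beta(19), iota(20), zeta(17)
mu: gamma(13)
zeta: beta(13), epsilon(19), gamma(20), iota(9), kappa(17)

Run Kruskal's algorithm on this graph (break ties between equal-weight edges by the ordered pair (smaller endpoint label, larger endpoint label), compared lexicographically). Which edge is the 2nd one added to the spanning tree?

beta-epsilon

Sort edges by weight, then run Kruskal:
iota zeta (9): add. Components now {iota,zeta} {beta} {mu} {epsilon} {gamma} {kappa}
beta epsilon (10): add. Components now {iota,zeta} {beta,epsilon} {mu} {gamma} {kappa}
beta zeta (13): add. Components now {beta,epsilon,iota,zeta} {mu} {gamma} {kappa}
gamma mu (13): add. Components now {beta,epsilon,iota,zeta} {gamma,mu} {kappa}
kappa zeta (17): add. Components now {beta,epsilon,iota,kappa,zeta} {gamma,mu}
beta kappa (19): skip — beta and kappa already connected.
epsilon zeta (19): skip — epsilon and zeta already connected.
gamma zeta (20): add. Components now {beta,epsilon,gamma,iota,kappa,mu,zeta}
The 2nd edge added is beta epsilon.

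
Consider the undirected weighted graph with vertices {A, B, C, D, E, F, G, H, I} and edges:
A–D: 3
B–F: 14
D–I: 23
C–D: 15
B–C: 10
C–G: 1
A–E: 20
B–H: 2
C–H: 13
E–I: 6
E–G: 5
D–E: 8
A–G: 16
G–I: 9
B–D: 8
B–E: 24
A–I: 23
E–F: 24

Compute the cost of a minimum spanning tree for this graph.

47

Prim, starting at G.
Step 1: cheapest edge leaving the tree is C–G (1); add C.
Step 2: cheapest edge leaving the tree is E–G (5); add E.
Step 3: cheapest edge leaving the tree is E–I (6); add I.
Step 4: cheapest edge leaving the tree is D–E (8); add D.
Step 5: cheapest edge leaving the tree is A–D (3); add A.
Step 6: cheapest edge leaving the tree is B–D (8); add B.
Step 7: cheapest edge leaving the tree is B–H (2); add H.
Step 8: cheapest edge leaving the tree is B–F (14); add F.
MST edges: C–G, E–G, E–I, D–E, A–D, B–D, B–H, B–F; total weight 1+5+6+8+3+8+2+14 = 47.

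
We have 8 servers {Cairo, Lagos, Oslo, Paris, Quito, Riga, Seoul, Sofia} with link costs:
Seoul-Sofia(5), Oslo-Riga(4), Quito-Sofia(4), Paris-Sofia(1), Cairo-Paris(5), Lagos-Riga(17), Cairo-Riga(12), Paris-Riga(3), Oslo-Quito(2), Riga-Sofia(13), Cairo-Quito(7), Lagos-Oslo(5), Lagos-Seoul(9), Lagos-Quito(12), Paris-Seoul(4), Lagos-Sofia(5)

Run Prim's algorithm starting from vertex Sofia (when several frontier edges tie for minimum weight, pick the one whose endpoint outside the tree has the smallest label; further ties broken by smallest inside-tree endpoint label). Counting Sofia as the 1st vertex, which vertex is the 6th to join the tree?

Seoul

Grow the tree from Sofia using Prim:
Step 1: cheapest edge leaving the tree is Paris-Sofia (1); add Paris.
Step 2: cheapest edge leaving the tree is Paris-Riga (3); add Riga.
Step 3: cheapest edge leaving the tree is Oslo-Riga (4); add Oslo.
Step 4: cheapest edge leaving the tree is Oslo-Quito (2); add Quito.
Step 5: cheapest edge leaving the tree is Paris-Seoul (4); add Seoul.
Step 6: cheapest edge leaving the tree is Cairo-Paris (5); add Cairo.
Step 7: cheapest edge leaving the tree is Lagos-Oslo (5); add Lagos.
Vertex order: Sofia, Paris, Riga, Oslo, Quito, Seoul, Cairo, Lagos. The 6th vertex is Seoul.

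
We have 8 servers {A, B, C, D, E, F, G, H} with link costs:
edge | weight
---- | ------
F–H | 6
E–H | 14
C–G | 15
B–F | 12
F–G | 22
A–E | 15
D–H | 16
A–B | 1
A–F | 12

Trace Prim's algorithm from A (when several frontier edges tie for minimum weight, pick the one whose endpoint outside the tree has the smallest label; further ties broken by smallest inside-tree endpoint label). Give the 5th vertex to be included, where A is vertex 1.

E

Grow the tree from A using Prim:
Step 1: frontier [A–B 1, A–F 12, A–E 15] → take A–B (1); add B.
Step 2: frontier [A–F 12, A–E 15, B–F 12] → take A–F (12); add F.
Step 3: frontier [A–E 15, F–H 6, F–G 22] → take F–H (6); add H.
Step 4: frontier [A–E 15, F–G 22, E–H 14, D–H 16] → take E–H (14); add E.
Step 5: frontier [F–G 22, D–H 16] → take D–H (16); add D.
Step 6: frontier [F–G 22] → take F–G (22); add G.
Step 7: frontier [C–G 15] → take C–G (15); add C.
Vertex order: A, B, F, H, E, D, G, C. The 5th vertex is E.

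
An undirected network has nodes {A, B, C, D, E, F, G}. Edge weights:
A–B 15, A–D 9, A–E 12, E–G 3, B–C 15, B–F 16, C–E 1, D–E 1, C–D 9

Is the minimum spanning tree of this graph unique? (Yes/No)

No

Sort edges by weight, then run Kruskal:
C–E (1): add — endpoints in different components.
D–E (1): add — endpoints in different components.
E–G (3): add — endpoints in different components.
A–D (9): add — endpoints in different components.
C–D (9): skip — C and D already connected.
A–E (12): skip — A and E already connected.
A–B (15): add — endpoints in different components.
B–C (15): skip — B and C already connected.
B–F (16): add — endpoints in different components.
Non-tree edge B–C has weight 15, equal to the heaviest edge on its tree cycle — swapping gives another MST of the same weight. Not unique.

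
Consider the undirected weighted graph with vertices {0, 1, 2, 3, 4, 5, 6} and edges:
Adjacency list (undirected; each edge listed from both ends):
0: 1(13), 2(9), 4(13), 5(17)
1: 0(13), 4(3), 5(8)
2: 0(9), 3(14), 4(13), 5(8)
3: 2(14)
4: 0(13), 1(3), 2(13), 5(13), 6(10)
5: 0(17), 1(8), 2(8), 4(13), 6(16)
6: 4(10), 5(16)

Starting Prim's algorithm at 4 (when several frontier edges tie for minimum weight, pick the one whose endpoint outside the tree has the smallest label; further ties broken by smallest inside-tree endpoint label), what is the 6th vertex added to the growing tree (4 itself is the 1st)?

Grow the tree from 4 using Prim:
Step 1: frontier [1-4 3, 4-6 10, 0-4 13, 2-4 13, 4-5 13] → take 1-4 (3); add 1.
Step 2: frontier [1-5 8, 0-1 13, 4-6 10, 0-4 13, 2-4 13, 4-5 13] → take 1-5 (8); add 5.
Step 3: frontier [0-1 13, 4-6 10, 0-4 13, 2-4 13, 2-5 8, 5-6 16, 0-5 17] → take 2-5 (8); add 2.
Step 4: frontier [0-1 13, 0-2 9, 2-3 14, 4-6 10, 0-4 13, 5-6 16, 0-5 17] → take 0-2 (9); add 0.
Step 5: frontier [2-3 14, 4-6 10, 5-6 16] → take 4-6 (10); add 6.
Step 6: frontier [2-3 14] → take 2-3 (14); add 3.
Vertex order: 4, 1, 5, 2, 0, 6, 3. The 6th vertex is 6.

6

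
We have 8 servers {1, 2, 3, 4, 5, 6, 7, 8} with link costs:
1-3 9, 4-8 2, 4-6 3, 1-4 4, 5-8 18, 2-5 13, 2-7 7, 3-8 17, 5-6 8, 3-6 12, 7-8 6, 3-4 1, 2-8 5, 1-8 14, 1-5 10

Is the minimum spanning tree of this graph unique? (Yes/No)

Sort edges by weight, then run Kruskal:
3-4 (1): add — endpoints in different components.
4-8 (2): add — endpoints in different components.
4-6 (3): add — endpoints in different components.
1-4 (4): add — endpoints in different components.
2-8 (5): add — endpoints in different components.
7-8 (6): add — endpoints in different components.
2-7 (7): skip — 2 and 7 already connected.
5-6 (8): add — endpoints in different components.
Every non-tree edge has weight strictly greater than the heaviest edge on the tree path between its endpoints, so the MST is unique.

Yes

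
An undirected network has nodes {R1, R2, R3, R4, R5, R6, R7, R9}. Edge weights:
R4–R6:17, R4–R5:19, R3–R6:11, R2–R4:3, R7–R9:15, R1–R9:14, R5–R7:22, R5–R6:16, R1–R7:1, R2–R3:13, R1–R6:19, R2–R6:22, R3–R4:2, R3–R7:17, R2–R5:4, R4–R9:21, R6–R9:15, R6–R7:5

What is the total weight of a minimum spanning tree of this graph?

Prim, starting at R1.
Step 1: cheapest edge leaving the tree is R1–R7 (1); add R7.
Step 2: cheapest edge leaving the tree is R6–R7 (5); add R6.
Step 3: cheapest edge leaving the tree is R3–R6 (11); add R3.
Step 4: cheapest edge leaving the tree is R3–R4 (2); add R4.
Step 5: cheapest edge leaving the tree is R2–R4 (3); add R2.
Step 6: cheapest edge leaving the tree is R2–R5 (4); add R5.
Step 7: cheapest edge leaving the tree is R1–R9 (14); add R9.
MST edges: R1–R7, R6–R7, R3–R6, R3–R4, R2–R4, R2–R5, R1–R9; total weight 1+5+11+2+3+4+14 = 40.

40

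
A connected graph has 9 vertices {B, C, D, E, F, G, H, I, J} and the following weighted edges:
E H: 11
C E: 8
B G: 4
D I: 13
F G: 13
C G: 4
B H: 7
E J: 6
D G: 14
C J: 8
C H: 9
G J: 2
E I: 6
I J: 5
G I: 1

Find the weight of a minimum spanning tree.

Grow the tree from F using Prim:
Step 1: cheapest edge leaving the tree is F G (13); add G.
Step 2: cheapest edge leaving the tree is G I (1); add I.
Step 3: cheapest edge leaving the tree is G J (2); add J.
Step 4: cheapest edge leaving the tree is B G (4); add B.
Step 5: cheapest edge leaving the tree is C G (4); add C.
Step 6: cheapest edge leaving the tree is E I (6); add E.
Step 7: cheapest edge leaving the tree is B H (7); add H.
Step 8: cheapest edge leaving the tree is D I (13); add D.
MST edges: F G, G I, G J, B G, C G, E I, B H, D I; total weight 13+1+2+4+4+6+7+13 = 50.

50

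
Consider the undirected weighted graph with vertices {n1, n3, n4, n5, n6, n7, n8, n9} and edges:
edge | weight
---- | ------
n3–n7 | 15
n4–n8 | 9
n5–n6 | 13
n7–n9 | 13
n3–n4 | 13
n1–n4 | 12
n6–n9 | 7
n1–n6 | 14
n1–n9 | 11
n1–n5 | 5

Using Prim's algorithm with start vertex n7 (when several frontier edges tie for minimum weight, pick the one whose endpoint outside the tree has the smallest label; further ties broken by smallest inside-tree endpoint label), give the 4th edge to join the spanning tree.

n1-n5

Prim's algorithm from n7:
Step 1: frontier [n7–n9 13, n3–n7 15] → take n7–n9 (13); add n9.
Step 2: frontier [n3–n7 15, n6–n9 7, n1–n9 11] → take n6–n9 (7); add n6.
Step 3: frontier [n5–n6 13, n1–n6 14, n3–n7 15, n1–n9 11] → take n1–n9 (11); add n1.
Step 4: frontier [n1–n5 5, n1–n4 12, n5–n6 13, n3–n7 15] → take n1–n5 (5); add n5.
Step 5: frontier [n1–n4 12, n3–n7 15] → take n1–n4 (12); add n4.
Step 6: frontier [n4–n8 9, n3–n4 13, n3–n7 15] → take n4–n8 (9); add n8.
Step 7: frontier [n3–n4 13, n3–n7 15] → take n3–n4 (13); add n3.
The 4th edge added is n1–n5.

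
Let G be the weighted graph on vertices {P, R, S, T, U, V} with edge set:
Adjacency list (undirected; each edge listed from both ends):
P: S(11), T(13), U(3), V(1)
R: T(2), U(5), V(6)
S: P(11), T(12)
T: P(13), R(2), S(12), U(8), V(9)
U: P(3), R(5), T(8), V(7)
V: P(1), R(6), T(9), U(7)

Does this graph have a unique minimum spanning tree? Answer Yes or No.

Yes

Kruskal: consider edges lightest-first.
P-V (1): add. Components now {U} {P,V} {T} {S} {R}
R-T (2): add. Components now {U} {P,V} {R,T} {S}
P-U (3): add. Components now {P,U,V} {R,T} {S}
R-U (5): add. Components now {P,R,T,U,V} {S}
R-V (6): skip — V and R already connected.
U-V (7): skip — U and V already connected.
T-U (8): skip — U and T already connected.
T-V (9): skip — V and T already connected.
P-S (11): add. Components now {P,R,S,T,U,V}
Every non-tree edge has weight strictly greater than the heaviest edge on the tree path between its endpoints, so the MST is unique.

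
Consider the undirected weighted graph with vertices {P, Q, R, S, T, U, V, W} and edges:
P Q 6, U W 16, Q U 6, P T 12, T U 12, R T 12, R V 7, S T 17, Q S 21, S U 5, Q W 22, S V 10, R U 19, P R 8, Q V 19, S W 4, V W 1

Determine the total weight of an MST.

41

Prim's algorithm from W:
Step 1: cheapest edge leaving the tree is V W (1); add V.
Step 2: cheapest edge leaving the tree is S W (4); add S.
Step 3: cheapest edge leaving the tree is S U (5); add U.
Step 4: cheapest edge leaving the tree is Q U (6); add Q.
Step 5: cheapest edge leaving the tree is P Q (6); add P.
Step 6: cheapest edge leaving the tree is R V (7); add R.
Step 7: cheapest edge leaving the tree is P T (12); add T.
MST edges: V W, S W, S U, Q U, P Q, R V, P T; total weight 1+4+5+6+6+7+12 = 41.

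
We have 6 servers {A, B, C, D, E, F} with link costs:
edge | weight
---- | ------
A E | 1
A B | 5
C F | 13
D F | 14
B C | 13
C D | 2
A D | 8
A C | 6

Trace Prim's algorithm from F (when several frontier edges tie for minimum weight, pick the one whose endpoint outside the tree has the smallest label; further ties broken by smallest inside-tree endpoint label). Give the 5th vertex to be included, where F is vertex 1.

E

Prim, starting at F.
Step 1: frontier [C F 13, D F 14] → take C F (13); add C.
Step 2: frontier [C D 2, A C 6, B C 13, D F 14] → take C D (2); add D.
Step 3: frontier [A C 6, B C 13, A D 8] → take A C (6); add A.
Step 4: frontier [A E 1, A B 5, B C 13] → take A E (1); add E.
Step 5: frontier [A B 5, B C 13] → take A B (5); add B.
Vertex order: F, C, D, A, E, B. The 5th vertex is E.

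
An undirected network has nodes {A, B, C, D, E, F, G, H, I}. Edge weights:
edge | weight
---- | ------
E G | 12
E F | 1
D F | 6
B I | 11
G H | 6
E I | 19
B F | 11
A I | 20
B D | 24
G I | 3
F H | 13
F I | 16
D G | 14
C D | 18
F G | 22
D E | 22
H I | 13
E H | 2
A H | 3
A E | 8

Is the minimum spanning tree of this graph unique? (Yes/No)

No

Sort edges by weight, then run Kruskal:
E F (1): add — endpoints in different components.
E H (2): add — endpoints in different components.
A H (3): add — endpoints in different components.
G I (3): add — endpoints in different components.
D F (6): add — endpoints in different components.
G H (6): add — endpoints in different components.
A E (8): skip — A and E already connected.
B F (11): add — endpoints in different components.
B I (11): skip — B and I already connected.
E G (12): skip — E and G already connected.
F H (13): skip — F and H already connected.
H I (13): skip — H and I already connected.
D G (14): skip — D and G already connected.
F I (16): skip — F and I already connected.
C D (18): add — endpoints in different components.
Non-tree edge B I has weight 11, equal to the heaviest edge on its tree cycle — swapping gives another MST of the same weight. Not unique.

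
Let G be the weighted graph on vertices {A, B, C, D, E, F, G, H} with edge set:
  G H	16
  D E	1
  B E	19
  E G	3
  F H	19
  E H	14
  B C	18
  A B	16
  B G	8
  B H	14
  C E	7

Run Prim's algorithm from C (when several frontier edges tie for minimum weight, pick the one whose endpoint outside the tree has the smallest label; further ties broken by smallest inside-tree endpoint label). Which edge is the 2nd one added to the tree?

Prim, starting at C.
Step 1: cheapest edge leaving the tree is C E (7); add E.
Step 2: cheapest edge leaving the tree is D E (1); add D.
Step 3: cheapest edge leaving the tree is E G (3); add G.
Step 4: cheapest edge leaving the tree is B G (8); add B.
Step 5: cheapest edge leaving the tree is B H (14); add H.
Step 6: cheapest edge leaving the tree is A B (16); add A.
Step 7: cheapest edge leaving the tree is F H (19); add F.
The 2nd edge added is D E.

D-E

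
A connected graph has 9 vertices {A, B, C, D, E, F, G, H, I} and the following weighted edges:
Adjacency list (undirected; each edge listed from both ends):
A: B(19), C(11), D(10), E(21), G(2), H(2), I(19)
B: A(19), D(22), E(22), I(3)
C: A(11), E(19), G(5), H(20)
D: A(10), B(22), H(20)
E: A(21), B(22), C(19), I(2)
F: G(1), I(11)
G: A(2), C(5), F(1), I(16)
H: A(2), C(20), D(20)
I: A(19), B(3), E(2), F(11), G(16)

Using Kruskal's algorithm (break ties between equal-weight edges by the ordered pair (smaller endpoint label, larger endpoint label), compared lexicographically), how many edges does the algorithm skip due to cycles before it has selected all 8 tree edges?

Kruskal: consider edges lightest-first.
F–G (1): add — endpoints in different components.
A–G (2): add — endpoints in different components.
A–H (2): add — endpoints in different components.
E–I (2): add — endpoints in different components.
B–I (3): add — endpoints in different components.
C–G (5): add — endpoints in different components.
A–D (10): add — endpoints in different components.
A–C (11): skip — A and C already connected.
F–I (11): add — endpoints in different components.
Edges rejected before the tree was complete: 1.

1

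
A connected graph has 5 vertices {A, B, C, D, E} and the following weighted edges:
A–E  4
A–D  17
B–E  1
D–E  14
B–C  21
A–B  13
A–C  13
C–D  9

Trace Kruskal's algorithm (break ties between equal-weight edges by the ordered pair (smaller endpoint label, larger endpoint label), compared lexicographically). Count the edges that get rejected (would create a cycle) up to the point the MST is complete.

Kruskal: consider edges lightest-first.
B–E (1): add — endpoints in different components.
A–E (4): add — endpoints in different components.
C–D (9): add — endpoints in different components.
A–B (13): skip — A and B already connected.
A–C (13): add — endpoints in different components.
Edges rejected before the tree was complete: 1.

1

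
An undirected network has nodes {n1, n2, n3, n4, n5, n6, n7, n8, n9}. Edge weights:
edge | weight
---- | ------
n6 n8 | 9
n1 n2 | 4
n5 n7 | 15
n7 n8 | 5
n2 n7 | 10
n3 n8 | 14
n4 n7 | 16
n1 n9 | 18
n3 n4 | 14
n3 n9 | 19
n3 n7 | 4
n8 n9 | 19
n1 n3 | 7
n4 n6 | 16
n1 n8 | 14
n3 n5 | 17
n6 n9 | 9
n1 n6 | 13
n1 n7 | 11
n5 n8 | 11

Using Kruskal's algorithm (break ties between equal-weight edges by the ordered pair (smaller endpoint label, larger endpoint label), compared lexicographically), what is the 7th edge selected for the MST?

Sort edges by weight, then run Kruskal:
n1 n2 (4): add — endpoints in different components.
n3 n7 (4): add — endpoints in different components.
n7 n8 (5): add — endpoints in different components.
n1 n3 (7): add — endpoints in different components.
n6 n8 (9): add — endpoints in different components.
n6 n9 (9): add — endpoints in different components.
n2 n7 (10): skip — n7 and n2 already connected.
n1 n7 (11): skip — n7 and n1 already connected.
n5 n8 (11): add — endpoints in different components.
n1 n6 (13): skip — n1 and n6 already connected.
n1 n8 (14): skip — n8 and n1 already connected.
n3 n4 (14): add — endpoints in different components.
The 7th edge added is n5 n8.

n5-n8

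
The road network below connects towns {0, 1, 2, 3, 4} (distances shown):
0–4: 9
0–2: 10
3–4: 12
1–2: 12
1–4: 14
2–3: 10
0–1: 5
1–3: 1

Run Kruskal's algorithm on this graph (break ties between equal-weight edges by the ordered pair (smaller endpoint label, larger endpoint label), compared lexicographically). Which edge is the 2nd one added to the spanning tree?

Kruskal: consider edges lightest-first.
1–3 (1): add — endpoints in different components.
0–1 (5): add — endpoints in different components.
0–4 (9): add — endpoints in different components.
0–2 (10): add — endpoints in different components.
The 2nd edge added is 0–1.

0-1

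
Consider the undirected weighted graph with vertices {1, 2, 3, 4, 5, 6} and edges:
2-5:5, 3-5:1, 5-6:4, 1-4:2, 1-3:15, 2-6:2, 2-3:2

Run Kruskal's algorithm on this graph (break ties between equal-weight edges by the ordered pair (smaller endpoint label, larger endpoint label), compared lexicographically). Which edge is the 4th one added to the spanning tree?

Sort edges by weight, then run Kruskal:
3-5 (1): add — endpoints in different components.
1-4 (2): add — endpoints in different components.
2-3 (2): add — endpoints in different components.
2-6 (2): add — endpoints in different components.
5-6 (4): skip — 5 and 6 already connected.
2-5 (5): skip — 2 and 5 already connected.
1-3 (15): add — endpoints in different components.
The 4th edge added is 2-6.

2-6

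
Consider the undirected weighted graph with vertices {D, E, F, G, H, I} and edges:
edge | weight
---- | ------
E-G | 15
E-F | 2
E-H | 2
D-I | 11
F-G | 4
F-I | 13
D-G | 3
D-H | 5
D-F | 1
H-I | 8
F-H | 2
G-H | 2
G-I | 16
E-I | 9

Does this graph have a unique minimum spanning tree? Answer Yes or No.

No

Kruskal: consider edges lightest-first.
D-F (1): add — endpoints in different components.
E-F (2): add — endpoints in different components.
E-H (2): add — endpoints in different components.
F-H (2): skip — F and H already connected.
G-H (2): add — endpoints in different components.
D-G (3): skip — D and G already connected.
F-G (4): skip — F and G already connected.
D-H (5): skip — D and H already connected.
H-I (8): add — endpoints in different components.
Non-tree edge F-H has weight 2, equal to the heaviest edge on its tree cycle — swapping gives another MST of the same weight. Not unique.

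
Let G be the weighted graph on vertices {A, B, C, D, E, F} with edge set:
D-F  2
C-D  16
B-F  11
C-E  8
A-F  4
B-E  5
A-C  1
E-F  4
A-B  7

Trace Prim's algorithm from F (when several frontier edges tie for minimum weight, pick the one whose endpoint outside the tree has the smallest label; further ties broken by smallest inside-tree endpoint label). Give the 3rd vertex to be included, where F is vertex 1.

A

Grow the tree from F using Prim:
Step 1: cheapest edge leaving the tree is D-F (2); add D.
Step 2: cheapest edge leaving the tree is A-F (4); add A.
Step 3: cheapest edge leaving the tree is A-C (1); add C.
Step 4: cheapest edge leaving the tree is E-F (4); add E.
Step 5: cheapest edge leaving the tree is B-E (5); add B.
Vertex order: F, D, A, C, E, B. The 3rd vertex is A.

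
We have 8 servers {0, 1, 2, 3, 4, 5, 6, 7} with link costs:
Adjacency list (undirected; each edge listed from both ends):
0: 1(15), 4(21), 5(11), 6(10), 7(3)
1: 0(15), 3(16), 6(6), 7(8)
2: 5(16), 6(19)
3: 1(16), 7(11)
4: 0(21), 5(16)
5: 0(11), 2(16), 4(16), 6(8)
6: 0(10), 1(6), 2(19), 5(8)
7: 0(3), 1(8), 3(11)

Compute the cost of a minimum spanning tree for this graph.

Grow the tree from 0 using Prim:
Step 1: cheapest edge leaving the tree is 0 7 (3); add 7.
Step 2: cheapest edge leaving the tree is 1 7 (8); add 1.
Step 3: cheapest edge leaving the tree is 1 6 (6); add 6.
Step 4: cheapest edge leaving the tree is 5 6 (8); add 5.
Step 5: cheapest edge leaving the tree is 3 7 (11); add 3.
Step 6: cheapest edge leaving the tree is 2 5 (16); add 2.
Step 7: cheapest edge leaving the tree is 4 5 (16); add 4.
MST edges: 0 7, 1 7, 1 6, 5 6, 3 7, 2 5, 4 5; total weight 3+8+6+8+11+16+16 = 68.

68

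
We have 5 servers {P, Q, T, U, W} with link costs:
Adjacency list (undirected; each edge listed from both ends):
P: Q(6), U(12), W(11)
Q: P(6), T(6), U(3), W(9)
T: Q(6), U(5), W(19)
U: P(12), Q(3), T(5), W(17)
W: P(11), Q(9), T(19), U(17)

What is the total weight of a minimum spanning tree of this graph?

Prim, starting at U.
Step 1: frontier [Q–U 3, T–U 5, P–U 12, U–W 17] → take Q–U (3); add Q.
Step 2: frontier [P–Q 6, Q–T 6, Q–W 9, T–U 5, P–U 12, U–W 17] → take T–U (5); add T.
Step 3: frontier [P–Q 6, Q–W 9, T–W 19, P–U 12, U–W 17] → take P–Q (6); add P.
Step 4: frontier [P–W 11, Q–W 9, T–W 19, U–W 17] → take Q–W (9); add W.
MST edges: Q–U, T–U, P–Q, Q–W; total weight 3+5+6+9 = 23.

23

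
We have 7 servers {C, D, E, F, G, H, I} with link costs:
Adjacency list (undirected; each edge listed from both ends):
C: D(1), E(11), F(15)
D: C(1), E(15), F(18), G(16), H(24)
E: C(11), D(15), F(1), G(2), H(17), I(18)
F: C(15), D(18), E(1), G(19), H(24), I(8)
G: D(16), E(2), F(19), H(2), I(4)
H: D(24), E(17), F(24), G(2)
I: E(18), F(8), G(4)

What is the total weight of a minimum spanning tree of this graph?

21

Prim, starting at F.
Step 1: cheapest edge leaving the tree is E-F (1); add E.
Step 2: cheapest edge leaving the tree is E-G (2); add G.
Step 3: cheapest edge leaving the tree is G-H (2); add H.
Step 4: cheapest edge leaving the tree is G-I (4); add I.
Step 5: cheapest edge leaving the tree is C-E (11); add C.
Step 6: cheapest edge leaving the tree is C-D (1); add D.
MST edges: E-F, E-G, G-H, G-I, C-E, C-D; total weight 1+2+2+4+11+1 = 21.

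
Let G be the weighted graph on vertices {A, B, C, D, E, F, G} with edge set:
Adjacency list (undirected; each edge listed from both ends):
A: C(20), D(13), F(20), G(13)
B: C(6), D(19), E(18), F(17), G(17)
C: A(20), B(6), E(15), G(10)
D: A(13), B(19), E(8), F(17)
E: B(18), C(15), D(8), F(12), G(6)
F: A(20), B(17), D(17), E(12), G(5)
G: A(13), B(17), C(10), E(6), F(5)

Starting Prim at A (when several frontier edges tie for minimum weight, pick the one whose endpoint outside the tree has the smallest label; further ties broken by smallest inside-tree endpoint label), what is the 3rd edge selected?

Grow the tree from A using Prim:
Step 1: cheapest edge leaving the tree is A—D (13); add D.
Step 2: cheapest edge leaving the tree is D—E (8); add E.
Step 3: cheapest edge leaving the tree is E—G (6); add G.
Step 4: cheapest edge leaving the tree is F—G (5); add F.
Step 5: cheapest edge leaving the tree is C—G (10); add C.
Step 6: cheapest edge leaving the tree is B—C (6); add B.
The 3rd edge added is E—G.

E-G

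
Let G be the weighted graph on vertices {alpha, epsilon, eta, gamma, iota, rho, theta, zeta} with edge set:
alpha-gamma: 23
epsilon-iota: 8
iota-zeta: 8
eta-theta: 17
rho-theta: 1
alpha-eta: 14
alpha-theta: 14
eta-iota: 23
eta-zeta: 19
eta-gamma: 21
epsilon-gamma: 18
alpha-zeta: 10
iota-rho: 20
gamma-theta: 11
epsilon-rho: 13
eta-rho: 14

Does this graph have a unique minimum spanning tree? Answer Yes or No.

No

Kruskal's algorithm — process edges by increasing weight (ties by edge label):
rho-theta (1): add — endpoints in different components.
epsilon-iota (8): add — endpoints in different components.
iota-zeta (8): add — endpoints in different components.
alpha-zeta (10): add — endpoints in different components.
gamma-theta (11): add — endpoints in different components.
epsilon-rho (13): add — endpoints in different components.
alpha-eta (14): add — endpoints in different components.
Non-tree edge eta-rho has weight 14, equal to the heaviest edge on its tree cycle — swapping gives another MST of the same weight. Not unique.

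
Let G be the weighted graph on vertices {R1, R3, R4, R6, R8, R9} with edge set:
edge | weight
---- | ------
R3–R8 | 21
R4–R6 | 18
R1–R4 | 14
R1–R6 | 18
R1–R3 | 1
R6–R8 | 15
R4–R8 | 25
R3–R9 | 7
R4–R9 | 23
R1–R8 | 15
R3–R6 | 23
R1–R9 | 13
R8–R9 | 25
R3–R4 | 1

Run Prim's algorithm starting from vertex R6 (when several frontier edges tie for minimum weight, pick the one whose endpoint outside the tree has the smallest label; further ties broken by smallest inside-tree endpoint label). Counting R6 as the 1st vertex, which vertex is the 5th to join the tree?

R4

Prim's algorithm from R6:
Step 1: cheapest edge leaving the tree is R6–R8 (15); add R8.
Step 2: cheapest edge leaving the tree is R1–R8 (15); add R1.
Step 3: cheapest edge leaving the tree is R1–R3 (1); add R3.
Step 4: cheapest edge leaving the tree is R3–R4 (1); add R4.
Step 5: cheapest edge leaving the tree is R3–R9 (7); add R9.
Vertex order: R6, R8, R1, R3, R4, R9. The 5th vertex is R4.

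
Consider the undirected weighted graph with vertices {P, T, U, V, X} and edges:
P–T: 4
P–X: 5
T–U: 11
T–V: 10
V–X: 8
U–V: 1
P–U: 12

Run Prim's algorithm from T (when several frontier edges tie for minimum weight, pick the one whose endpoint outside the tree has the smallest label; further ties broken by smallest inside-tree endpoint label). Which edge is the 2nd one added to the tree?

P-X

Prim, starting at T.
Step 1: cheapest edge leaving the tree is P–T (4); add P.
Step 2: cheapest edge leaving the tree is P–X (5); add X.
Step 3: cheapest edge leaving the tree is V–X (8); add V.
Step 4: cheapest edge leaving the tree is U–V (1); add U.
The 2nd edge added is P–X.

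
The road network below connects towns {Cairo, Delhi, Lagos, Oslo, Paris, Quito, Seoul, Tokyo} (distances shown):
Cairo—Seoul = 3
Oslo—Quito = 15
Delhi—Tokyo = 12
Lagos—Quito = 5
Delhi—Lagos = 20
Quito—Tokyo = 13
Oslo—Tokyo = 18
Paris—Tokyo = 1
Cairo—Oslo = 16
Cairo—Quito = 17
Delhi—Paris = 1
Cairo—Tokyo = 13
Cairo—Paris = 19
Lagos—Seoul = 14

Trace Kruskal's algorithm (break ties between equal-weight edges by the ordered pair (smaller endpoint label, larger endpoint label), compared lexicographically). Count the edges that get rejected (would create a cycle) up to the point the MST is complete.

Kruskal: consider edges lightest-first.
Delhi—Paris (1): add — endpoints in different components.
Paris—Tokyo (1): add — endpoints in different components.
Cairo—Seoul (3): add — endpoints in different components.
Lagos—Quito (5): add — endpoints in different components.
Delhi—Tokyo (12): skip — Tokyo and Delhi already connected.
Cairo—Tokyo (13): add — endpoints in different components.
Quito—Tokyo (13): add — endpoints in different components.
Lagos—Seoul (14): skip — Lagos and Seoul already connected.
Oslo—Quito (15): add — endpoints in different components.
Edges rejected before the tree was complete: 2.

2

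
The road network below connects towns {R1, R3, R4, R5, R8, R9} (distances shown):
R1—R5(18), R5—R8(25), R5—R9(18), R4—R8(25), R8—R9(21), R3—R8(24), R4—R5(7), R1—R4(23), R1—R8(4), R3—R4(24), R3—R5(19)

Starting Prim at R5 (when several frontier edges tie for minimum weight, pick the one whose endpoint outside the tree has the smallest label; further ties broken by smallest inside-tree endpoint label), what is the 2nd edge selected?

R1-R5

Grow the tree from R5 using Prim:
Step 1: cheapest edge leaving the tree is R4—R5 (7); add R4.
Step 2: cheapest edge leaving the tree is R1—R5 (18); add R1.
Step 3: cheapest edge leaving the tree is R1—R8 (4); add R8.
Step 4: cheapest edge leaving the tree is R5—R9 (18); add R9.
Step 5: cheapest edge leaving the tree is R3—R5 (19); add R3.
The 2nd edge added is R1—R5.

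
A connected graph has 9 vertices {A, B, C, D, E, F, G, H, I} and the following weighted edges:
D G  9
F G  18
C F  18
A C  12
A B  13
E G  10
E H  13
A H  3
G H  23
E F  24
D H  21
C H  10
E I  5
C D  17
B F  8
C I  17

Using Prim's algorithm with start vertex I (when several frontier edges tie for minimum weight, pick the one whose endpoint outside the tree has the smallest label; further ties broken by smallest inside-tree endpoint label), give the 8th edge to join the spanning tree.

Prim, starting at I.
Step 1: cheapest edge leaving the tree is E I (5); add E.
Step 2: cheapest edge leaving the tree is E G (10); add G.
Step 3: cheapest edge leaving the tree is D G (9); add D.
Step 4: cheapest edge leaving the tree is E H (13); add H.
Step 5: cheapest edge leaving the tree is A H (3); add A.
Step 6: cheapest edge leaving the tree is C H (10); add C.
Step 7: cheapest edge leaving the tree is A B (13); add B.
Step 8: cheapest edge leaving the tree is B F (8); add F.
The 8th edge added is B F.

B-F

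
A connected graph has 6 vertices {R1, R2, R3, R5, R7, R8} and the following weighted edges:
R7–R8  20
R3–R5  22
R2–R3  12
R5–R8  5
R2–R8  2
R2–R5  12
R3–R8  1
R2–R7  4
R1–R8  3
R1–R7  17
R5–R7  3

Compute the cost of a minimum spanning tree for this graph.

Grow the tree from R8 using Prim:
Step 1: cheapest edge leaving the tree is R3–R8 (1); add R3.
Step 2: cheapest edge leaving the tree is R2–R8 (2); add R2.
Step 3: cheapest edge leaving the tree is R1–R8 (3); add R1.
Step 4: cheapest edge leaving the tree is R2–R7 (4); add R7.
Step 5: cheapest edge leaving the tree is R5–R7 (3); add R5.
MST edges: R3–R8, R2–R8, R1–R8, R2–R7, R5–R7; total weight 1+2+3+4+3 = 13.

13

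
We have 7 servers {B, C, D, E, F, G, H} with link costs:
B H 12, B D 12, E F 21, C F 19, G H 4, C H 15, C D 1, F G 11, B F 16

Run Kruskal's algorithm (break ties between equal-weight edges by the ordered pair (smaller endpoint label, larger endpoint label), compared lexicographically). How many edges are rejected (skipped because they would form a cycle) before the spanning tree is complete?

3

Kruskal's algorithm — process edges by increasing weight (ties by edge label):
C D (1): add — endpoints in different components.
G H (4): add — endpoints in different components.
F G (11): add — endpoints in different components.
B D (12): add — endpoints in different components.
B H (12): add — endpoints in different components.
C H (15): skip — C and H already connected.
B F (16): skip — B and F already connected.
C F (19): skip — C and F already connected.
E F (21): add — endpoints in different components.
Edges rejected before the tree was complete: 3.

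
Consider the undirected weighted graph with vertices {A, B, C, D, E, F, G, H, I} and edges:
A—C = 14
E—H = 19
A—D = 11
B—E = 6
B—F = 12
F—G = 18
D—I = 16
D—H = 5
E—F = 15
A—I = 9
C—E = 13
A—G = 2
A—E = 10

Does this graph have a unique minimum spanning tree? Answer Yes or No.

Yes

Kruskal's algorithm — process edges by increasing weight (ties by edge label):
A—G (2): add — endpoints in different components.
D—H (5): add — endpoints in different components.
B—E (6): add — endpoints in different components.
A—I (9): add — endpoints in different components.
A—E (10): add — endpoints in different components.
A—D (11): add — endpoints in different components.
B—F (12): add — endpoints in different components.
C—E (13): add — endpoints in different components.
Every non-tree edge has weight strictly greater than the heaviest edge on the tree path between its endpoints, so the MST is unique.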